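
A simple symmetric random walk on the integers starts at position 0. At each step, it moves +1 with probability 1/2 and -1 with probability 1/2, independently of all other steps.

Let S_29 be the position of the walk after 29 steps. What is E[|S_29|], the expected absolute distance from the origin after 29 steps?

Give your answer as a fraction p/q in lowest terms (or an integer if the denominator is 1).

Answer: 145422675/33554432

Derivation:
S_29 takes values m ≡ 1 (mod 2) with |m| ≤ 29; P(S_29=m) = C(29,(29+m)/2)/2^29.
Total paths: 2^29 = 536870912
Distribution: P(S=-29)=1/536870912, P(S=-27)=29/536870912, P(S=-25)=406/536870912, P(S=-23)=3654/536870912, P(S=-21)=23751/536870912, P(S=-19)=118755/536870912, P(S=-17)=475020/536870912, P(S=-15)=1560780/536870912, P(S=-13)=4292145/536870912, P(S=-11)=10015005/536870912, P(S=-9)=20030010/536870912, P(S=-7)=34597290/536870912, P(S=-5)=51895935/536870912, P(S=-3)=67863915/536870912, P(S=-1)=77558760/536870912, P(S=1)=77558760/536870912, P(S=3)=67863915/536870912, P(S=5)=51895935/536870912, P(S=7)=34597290/536870912, P(S=9)=20030010/536870912, P(S=11)=10015005/536870912, P(S=13)=4292145/536870912, P(S=15)=1560780/536870912, P(S=17)=475020/536870912, P(S=19)=118755/536870912, P(S=21)=23751/536870912, P(S=23)=3654/536870912, P(S=25)=406/536870912, P(S=27)=29/536870912, P(S=29)=1/536870912
E[|S_29|] = Σ_m |m|·P(S_29=m) = 2326762800/536870912 = 145422675/33554432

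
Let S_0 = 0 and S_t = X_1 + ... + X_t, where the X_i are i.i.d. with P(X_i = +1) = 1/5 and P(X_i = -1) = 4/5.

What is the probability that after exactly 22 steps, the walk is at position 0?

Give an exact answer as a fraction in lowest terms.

To be at 0 after 22 steps: need exactly 11 steps of +1 and 11 of -1.
Number of such sequences: C(22,11) = 705432
Each has probability (1/5)^11 · (4/5)^11 = 4194304/2384185791015625
P = 705432 · 4194304/2384185791015625 = 2958796259328/2384185791015625

Answer: 2958796259328/2384185791015625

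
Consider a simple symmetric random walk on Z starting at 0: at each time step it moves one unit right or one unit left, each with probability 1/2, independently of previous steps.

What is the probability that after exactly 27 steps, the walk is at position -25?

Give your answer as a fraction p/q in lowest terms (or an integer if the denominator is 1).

To reach position -25 after 27 steps: need 1 step of +1 and 26 of -1.
Favorable paths: C(27,1) = 27
Total paths: 2^27 = 134217728
P = 27/134217728 = 27/134217728

Answer: 27/134217728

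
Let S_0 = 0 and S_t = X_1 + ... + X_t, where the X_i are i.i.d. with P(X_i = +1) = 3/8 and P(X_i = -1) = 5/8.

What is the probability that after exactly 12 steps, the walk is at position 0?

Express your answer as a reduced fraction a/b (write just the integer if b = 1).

To be at 0 after 12 steps: need exactly 6 steps of +1 and 6 of -1.
Number of such sequences: C(12,6) = 924
Each has probability (3/8)^6 · (5/8)^6 = 11390625/68719476736
P = 924 · 11390625/68719476736 = 2631234375/17179869184

Answer: 2631234375/17179869184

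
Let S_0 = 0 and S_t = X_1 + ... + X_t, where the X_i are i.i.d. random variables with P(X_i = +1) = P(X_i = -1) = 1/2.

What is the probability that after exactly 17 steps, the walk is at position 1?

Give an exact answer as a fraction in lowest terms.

Answer: 12155/65536

Derivation:
To reach position 1 after 17 steps: need 9 steps of +1 and 8 of -1.
Favorable paths: C(17,9) = 24310
Total paths: 2^17 = 131072
P = 24310/131072 = 12155/65536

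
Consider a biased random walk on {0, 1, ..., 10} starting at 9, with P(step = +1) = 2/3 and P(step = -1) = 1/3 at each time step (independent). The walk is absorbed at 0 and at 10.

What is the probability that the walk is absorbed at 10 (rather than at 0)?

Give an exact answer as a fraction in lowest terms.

Answer: 1022/1023

Derivation:
Biased walk: p = 2/3, q = 1/3, r = q/p = 1/2
Gambler's ruin: P(hit 10 before 0 | start at 9) = (1 - r^a)/(1 - r^N)
r^9 = 1/512; r^10 = 1/1024
P = (1 - 1/512) / (1 - 1/1024) = 511/512 / 1023/1024 = 1022/1023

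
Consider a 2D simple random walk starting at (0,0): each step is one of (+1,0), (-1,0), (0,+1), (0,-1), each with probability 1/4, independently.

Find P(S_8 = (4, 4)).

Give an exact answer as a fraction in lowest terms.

Let h be the number of horizontal steps (so 8-h are vertical). To end at (4,4) need (h+4)/2 right-steps and ((8-h)+4)/2 up-steps.
Sum over h with 4 ≤ h ≤ 4, h ≡ 0 (mod 2), 8-h ≡ 0 (mod 2):
h=4: C(8,4)·C(4,4)·C(4,4) = 70·1·1 = 70
Total favorable: 70
Total paths: 4^8 = 65536
P = 70/65536 = 35/32768

Answer: 35/32768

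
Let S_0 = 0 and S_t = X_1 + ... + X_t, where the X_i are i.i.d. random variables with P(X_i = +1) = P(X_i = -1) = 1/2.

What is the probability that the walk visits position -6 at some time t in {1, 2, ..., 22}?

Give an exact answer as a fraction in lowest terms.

Count via complement. Let g(t,s) = #length-t paths at position s with S_1..S_t all ≠ -6.
g(t,s) = g(t-1,s-1) + g(t-1,s+1) for s ≠ -6; g(t,-6) = 0.
t=0: g(0,0)=1
t=1: g(1,-1)=1 g(1,1)=1
t=2: g(2,-2)=1 g(2,0)=2 g(2,2)=1
t=3: g(3,-3)=1 g(3,-1)=3 g(3,1)=3 g(3,3)=1
t=4: g(4,-4)=1 g(4,-2)=4 g(4,0)=6 g(4,2)=4 g(4,4)=1
t=5: g(5,-5)=1 g(5,-3)=5 g(5,-1)=10 g(5,1)=10 g(5,3)=5 g(5,5)=1
t=6: g(6,-4)=6 g(6,-2)=15 g(6,0)=20 g(6,2)=15 g(6,4)=6 g(6,6)=1
t=7: g(7,-5)=6 g(7,-3)=21 g(7,-1)=35 g(7,1)=35 g(7,3)=21 g(7,5)=7 g(7,7)=1
t=8: g(8,-4)=27 g(8,-2)=56 g(8,0)=70 g(8,2)=56 g(8,4)=28 g(8,6)=8 g(8,8)=1
t=9: g(9,-5)=27 g(9,-3)=83 g(9,-1)=126 g(9,1)=126 g(9,3)=84 g(9,5)=36 g(9,7)=9 g(9,9)=1
t=10: g(10,-4)=110 g(10,-2)=209 g(10,0)=252 g(10,2)=210 g(10,4)=120 g(10,6)=45 g(10,8)=10 g(10,10)=1
t=11: g(11,-5)=110 g(11,-3)=319 g(11,-1)=461 g(11,1)=462 g(11,3)=330 g(11,5)=165 g(11,7)=55 g(11,9)=11 g(11,11)=1
t=12: g(12,-4)=429 g(12,-2)=780 g(12,0)=923 g(12,2)=792 g(12,4)=495 g(12,6)=220 g(12,8)=66 g(12,10)=12 g(12,12)=1
t=13: g(13,-5)=429 g(13,-3)=1209 g(13,-1)=1703 g(13,1)=1715 g(13,3)=1287 g(13,5)=715 g(13,7)=286 g(13,9)=78 g(13,11)=13 g(13,13)=1
t=14: g(14,-4)=1638 g(14,-2)=2912 g(14,0)=3418 g(14,2)=3002 g(14,4)=2002 g(14,6)=1001 g(14,8)=364 g(14,10)=91 g(14,12)=14 g(14,14)=1
t=15: g(15,-5)=1638 g(15,-3)=4550 g(15,-1)=6330 g(15,1)=6420 g(15,3)=5004 g(15,5)=3003 g(15,7)=1365 g(15,9)=455 g(15,11)=105 g(15,13)=15 g(15,15)=1
t=16: g(16,-4)=6188 g(16,-2)=10880 g(16,0)=12750 g(16,2)=11424 g(16,4)=8007 g(16,6)=4368 g(16,8)=1820 g(16,10)=560 g(16,12)=120 g(16,14)=16 g(16,16)=1
t=17: g(17,-5)=6188 g(17,-3)=17068 g(17,-1)=23630 g(17,1)=24174 g(17,3)=19431 g(17,5)=12375 g(17,7)=6188 g(17,9)=2380 g(17,11)=680 g(17,13)=136 g(17,15)=17 g(17,17)=1
t=18: g(18,-4)=23256 g(18,-2)=40698 g(18,0)=47804 g(18,2)=43605 g(18,4)=31806 g(18,6)=18563 g(18,8)=8568 g(18,10)=3060 g(18,12)=816 g(18,14)=153 g(18,16)=18 g(18,18)=1
t=19: g(19,-5)=23256 g(19,-3)=63954 g(19,-1)=88502 g(19,1)=91409 g(19,3)=75411 g(19,5)=50369 g(19,7)=27131 g(19,9)=11628 g(19,11)=3876 g(19,13)=969 g(19,15)=171 g(19,17)=19 g(19,19)=1
t=20: g(20,-4)=87210 g(20,-2)=152456 g(20,0)=179911 g(20,2)=166820 g(20,4)=125780 g(20,6)=77500 g(20,8)=38759 g(20,10)=15504 g(20,12)=4845 g(20,14)=1140 g(20,16)=190 g(20,18)=20 g(20,20)=1
t=21: g(21,-5)=87210 g(21,-3)=239666 g(21,-1)=332367 g(21,1)=346731 g(21,3)=292600 g(21,5)=203280 g(21,7)=116259 g(21,9)=54263 g(21,11)=20349 g(21,13)=5985 g(21,15)=1330 g(21,17)=210 g(21,19)=21 g(21,21)=1
t=22: g(22,-4)=326876 g(22,-2)=572033 g(22,0)=679098 g(22,2)=639331 g(22,4)=495880 g(22,6)=319539 g(22,8)=170522 g(22,10)=74612 g(22,12)=26334 g(22,14)=7315 g(22,16)=1540 g(22,18)=231 g(22,20)=22 g(22,22)=1
Paths never hitting -6: Σ_s g(22,s) = 3313334
Paths hitting -6: 2^22 - 3313334 = 880970
P = 880970/4194304 = 440485/2097152

Answer: 440485/2097152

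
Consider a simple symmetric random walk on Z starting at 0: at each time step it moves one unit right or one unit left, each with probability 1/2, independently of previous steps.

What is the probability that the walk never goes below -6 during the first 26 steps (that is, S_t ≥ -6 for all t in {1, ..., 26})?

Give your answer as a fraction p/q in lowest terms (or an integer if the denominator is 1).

Let f(t,s) = #length-t paths at position s with S_1..S_t all ≥ -6.
f(t,s) = f(t-1,s-1) + f(t-1,s+1) for s ≥ -6; f(t,s) = 0 for s < -6.
t=0: f(0,0)=1
t=1: f(1,-1)=1 f(1,1)=1
t=2: f(2,-2)=1 f(2,0)=2 f(2,2)=1
t=3: f(3,-3)=1 f(3,-1)=3 f(3,1)=3 f(3,3)=1
t=4: f(4,-4)=1 f(4,-2)=4 f(4,0)=6 f(4,2)=4 f(4,4)=1
t=5: f(5,-5)=1 f(5,-3)=5 f(5,-1)=10 f(5,1)=10 f(5,3)=5 f(5,5)=1
t=6: f(6,-6)=1 f(6,-4)=6 f(6,-2)=15 f(6,0)=20 f(6,2)=15 f(6,4)=6 f(6,6)=1
t=7: f(7,-5)=7 f(7,-3)=21 f(7,-1)=35 f(7,1)=35 f(7,3)=21 f(7,5)=7 f(7,7)=1
t=8: f(8,-6)=7 f(8,-4)=28 f(8,-2)=56 f(8,0)=70 f(8,2)=56 f(8,4)=28 f(8,6)=8 f(8,8)=1
t=9: f(9,-5)=35 f(9,-3)=84 f(9,-1)=126 f(9,1)=126 f(9,3)=84 f(9,5)=36 f(9,7)=9 f(9,9)=1
t=10: f(10,-6)=35 f(10,-4)=119 f(10,-2)=210 f(10,0)=252 f(10,2)=210 f(10,4)=120 f(10,6)=45 f(10,8)=10 f(10,10)=1
t=11: f(11,-5)=154 f(11,-3)=329 f(11,-1)=462 f(11,1)=462 f(11,3)=330 f(11,5)=165 f(11,7)=55 f(11,9)=11 f(11,11)=1
t=12: f(12,-6)=154 f(12,-4)=483 f(12,-2)=791 f(12,0)=924 f(12,2)=792 f(12,4)=495 f(12,6)=220 f(12,8)=66 f(12,10)=12 f(12,12)=1
t=13: f(13,-5)=637 f(13,-3)=1274 f(13,-1)=1715 f(13,1)=1716 f(13,3)=1287 f(13,5)=715 f(13,7)=286 f(13,9)=78 f(13,11)=13 f(13,13)=1
t=14: f(14,-6)=637 f(14,-4)=1911 f(14,-2)=2989 f(14,0)=3431 f(14,2)=3003 f(14,4)=2002 f(14,6)=1001 f(14,8)=364 f(14,10)=91 f(14,12)=14 f(14,14)=1
t=15: f(15,-5)=2548 f(15,-3)=4900 f(15,-1)=6420 f(15,1)=6434 f(15,3)=5005 f(15,5)=3003 f(15,7)=1365 f(15,9)=455 f(15,11)=105 f(15,13)=15 f(15,15)=1
t=16: f(16,-6)=2548 f(16,-4)=7448 f(16,-2)=11320 f(16,0)=12854 f(16,2)=11439 f(16,4)=8008 f(16,6)=4368 f(16,8)=1820 f(16,10)=560 f(16,12)=120 f(16,14)=16 f(16,16)=1
t=17: f(17,-5)=9996 f(17,-3)=18768 f(17,-1)=24174 f(17,1)=24293 f(17,3)=19447 f(17,5)=12376 f(17,7)=6188 f(17,9)=2380 f(17,11)=680 f(17,13)=136 f(17,15)=17 f(17,17)=1
t=18: f(18,-6)=9996 f(18,-4)=28764 f(18,-2)=42942 f(18,0)=48467 f(18,2)=43740 f(18,4)=31823 f(18,6)=18564 f(18,8)=8568 f(18,10)=3060 f(18,12)=816 f(18,14)=153 f(18,16)=18 f(18,18)=1
t=19: f(19,-5)=38760 f(19,-3)=71706 f(19,-1)=91409 f(19,1)=92207 f(19,3)=75563 f(19,5)=50387 f(19,7)=27132 f(19,9)=11628 f(19,11)=3876 f(19,13)=969 f(19,15)=171 f(19,17)=19 f(19,19)=1
t=20: f(20,-6)=38760 f(20,-4)=110466 f(20,-2)=163115 f(20,0)=183616 f(20,2)=167770 f(20,4)=125950 f(20,6)=77519 f(20,8)=38760 f(20,10)=15504 f(20,12)=4845 f(20,14)=1140 f(20,16)=190 f(20,18)=20 f(20,20)=1
t=21: f(21,-5)=149226 f(21,-3)=273581 f(21,-1)=346731 f(21,1)=351386 f(21,3)=293720 f(21,5)=203469 f(21,7)=116279 f(21,9)=54264 f(21,11)=20349 f(21,13)=5985 f(21,15)=1330 f(21,17)=210 f(21,19)=21 f(21,21)=1
t=22: f(22,-6)=149226 f(22,-4)=422807 f(22,-2)=620312 f(22,0)=698117 f(22,2)=645106 f(22,4)=497189 f(22,6)=319748 f(22,8)=170543 f(22,10)=74613 f(22,12)=26334 f(22,14)=7315 f(22,16)=1540 f(22,18)=231 f(22,20)=22 f(22,22)=1
t=23: f(23,-5)=572033 f(23,-3)=1043119 f(23,-1)=1318429 f(23,1)=1343223 f(23,3)=1142295 f(23,5)=816937 f(23,7)=490291 f(23,9)=245156 f(23,11)=100947 f(23,13)=33649 f(23,15)=8855 f(23,17)=1771 f(23,19)=253 f(23,21)=23 f(23,23)=1
t=24: f(24,-6)=572033 f(24,-4)=1615152 f(24,-2)=2361548 f(24,0)=2661652 f(24,2)=2485518 f(24,4)=1959232 f(24,6)=1307228 f(24,8)=735447 f(24,10)=346103 f(24,12)=134596 f(24,14)=42504 f(24,16)=10626 f(24,18)=2024 f(24,20)=276 f(24,22)=24 f(24,24)=1
t=25: f(25,-5)=2187185 f(25,-3)=3976700 f(25,-1)=5023200 f(25,1)=5147170 f(25,3)=4444750 f(25,5)=3266460 f(25,7)=2042675 f(25,9)=1081550 f(25,11)=480699 f(25,13)=177100 f(25,15)=53130 f(25,17)=12650 f(25,19)=2300 f(25,21)=300 f(25,23)=25 f(25,25)=1
t=26: f(26,-6)=2187185 f(26,-4)=6163885 f(26,-2)=8999900 f(26,0)=10170370 f(26,2)=9591920 f(26,4)=7711210 f(26,6)=5309135 f(26,8)=3124225 f(26,10)=1562249 f(26,12)=657799 f(26,14)=230230 f(26,16)=65780 f(26,18)=14950 f(26,20)=2600 f(26,22)=325 f(26,24)=26 f(26,26)=1
Σ_s f(26,s) = 55791790
P = 55791790/67108864 = 27895895/33554432

Answer: 27895895/33554432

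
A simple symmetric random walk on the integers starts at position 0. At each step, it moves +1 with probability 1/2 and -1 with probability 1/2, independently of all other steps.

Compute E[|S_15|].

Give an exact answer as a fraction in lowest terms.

Answer: 6435/2048

Derivation:
S_15 takes values m ≡ 1 (mod 2) with |m| ≤ 15; P(S_15=m) = C(15,(15+m)/2)/2^15.
Total paths: 2^15 = 32768
Distribution: P(S=-15)=1/32768, P(S=-13)=15/32768, P(S=-11)=105/32768, P(S=-9)=455/32768, P(S=-7)=1365/32768, P(S=-5)=3003/32768, P(S=-3)=5005/32768, P(S=-1)=6435/32768, P(S=1)=6435/32768, P(S=3)=5005/32768, P(S=5)=3003/32768, P(S=7)=1365/32768, P(S=9)=455/32768, P(S=11)=105/32768, P(S=13)=15/32768, P(S=15)=1/32768
E[|S_15|] = Σ_m |m|·P(S_15=m) = 102960/32768 = 6435/2048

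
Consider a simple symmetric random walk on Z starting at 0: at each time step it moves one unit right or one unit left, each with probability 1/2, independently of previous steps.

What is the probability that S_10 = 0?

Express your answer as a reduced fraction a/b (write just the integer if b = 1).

To return to 0 after 10 steps: need exactly 5 steps of +1 and 5 of -1.
Favorable paths: C(10,5) = 252
Total paths: 2^10 = 1024
P = 252/1024 = 63/256

Answer: 63/256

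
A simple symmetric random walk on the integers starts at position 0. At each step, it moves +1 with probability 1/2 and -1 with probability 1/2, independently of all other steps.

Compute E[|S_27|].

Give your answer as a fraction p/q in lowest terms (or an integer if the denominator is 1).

S_27 takes values m ≡ 1 (mod 2) with |m| ≤ 27; P(S_27=m) = C(27,(27+m)/2)/2^27.
Total paths: 2^27 = 134217728
Distribution: P(S=-27)=1/134217728, P(S=-25)=27/134217728, P(S=-23)=351/134217728, P(S=-21)=2925/134217728, P(S=-19)=17550/134217728, P(S=-17)=80730/134217728, P(S=-15)=296010/134217728, P(S=-13)=888030/134217728, P(S=-11)=2220075/134217728, P(S=-9)=4686825/134217728, P(S=-7)=8436285/134217728, P(S=-5)=13037895/134217728, P(S=-3)=17383860/134217728, P(S=-1)=20058300/134217728, P(S=1)=20058300/134217728, P(S=3)=17383860/134217728, P(S=5)=13037895/134217728, P(S=7)=8436285/134217728, P(S=9)=4686825/134217728, P(S=11)=2220075/134217728, P(S=13)=888030/134217728, P(S=15)=296010/134217728, P(S=17)=80730/134217728, P(S=19)=17550/134217728, P(S=21)=2925/134217728, P(S=23)=351/134217728, P(S=25)=27/134217728, P(S=27)=1/134217728
E[|S_27|] = Σ_m |m|·P(S_27=m) = 561632400/134217728 = 35102025/8388608

Answer: 35102025/8388608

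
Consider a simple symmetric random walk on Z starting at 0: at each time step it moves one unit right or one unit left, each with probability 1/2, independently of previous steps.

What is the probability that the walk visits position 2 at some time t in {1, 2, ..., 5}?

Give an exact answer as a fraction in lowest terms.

Answer: 3/8

Derivation:
Count via complement. Let g(t,s) = #length-t paths at position s with S_1..S_t all ≠ 2.
g(t,s) = g(t-1,s-1) + g(t-1,s+1) for s ≠ 2; g(t,2) = 0.
t=0: g(0,0)=1
t=1: g(1,-1)=1 g(1,1)=1
t=2: g(2,-2)=1 g(2,0)=2
t=3: g(3,-3)=1 g(3,-1)=3 g(3,1)=2
t=4: g(4,-4)=1 g(4,-2)=4 g(4,0)=5
t=5: g(5,-5)=1 g(5,-3)=5 g(5,-1)=9 g(5,1)=5
Paths never hitting 2: Σ_s g(5,s) = 20
Paths hitting 2: 2^5 - 20 = 12
P = 12/32 = 3/8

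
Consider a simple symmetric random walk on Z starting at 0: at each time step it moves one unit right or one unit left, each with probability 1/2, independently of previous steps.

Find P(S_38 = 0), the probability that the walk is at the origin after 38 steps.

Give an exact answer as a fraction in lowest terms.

To return to 0 after 38 steps: need exactly 19 steps of +1 and 19 of -1.
Favorable paths: C(38,19) = 35345263800
Total paths: 2^38 = 274877906944
P = 35345263800/274877906944 = 4418157975/34359738368

Answer: 4418157975/34359738368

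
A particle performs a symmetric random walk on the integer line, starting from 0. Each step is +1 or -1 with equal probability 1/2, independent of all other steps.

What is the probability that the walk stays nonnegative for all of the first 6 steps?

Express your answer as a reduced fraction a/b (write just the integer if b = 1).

Let f(t,s) = #length-t paths at position s with S_1..S_t all ≥ 0.
f(t,s) = f(t-1,s-1) + f(t-1,s+1) for s ≥ 0; f(t,s) = 0 for s < 0.
t=0: f(0,0)=1
t=1: f(1,1)=1
t=2: f(2,0)=1 f(2,2)=1
t=3: f(3,1)=2 f(3,3)=1
t=4: f(4,0)=2 f(4,2)=3 f(4,4)=1
t=5: f(5,1)=5 f(5,3)=4 f(5,5)=1
t=6: f(6,0)=5 f(6,2)=9 f(6,4)=5 f(6,6)=1
Σ_s f(6,s) = 20
P = 20/64 = 5/16

Answer: 5/16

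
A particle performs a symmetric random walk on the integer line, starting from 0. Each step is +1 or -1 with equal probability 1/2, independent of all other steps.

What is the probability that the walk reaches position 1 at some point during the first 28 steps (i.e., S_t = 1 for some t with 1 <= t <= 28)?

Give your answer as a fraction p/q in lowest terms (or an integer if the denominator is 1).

Answer: 28539857/33554432

Derivation:
Count via complement. Let g(t,s) = #length-t paths at position s with S_1..S_t all ≠ 1.
g(t,s) = g(t-1,s-1) + g(t-1,s+1) for s ≠ 1; g(t,1) = 0.
t=0: g(0,0)=1
t=1: g(1,-1)=1
t=2: g(2,-2)=1 g(2,0)=1
t=3: g(3,-3)=1 g(3,-1)=2
t=4: g(4,-4)=1 g(4,-2)=3 g(4,0)=2
t=5: g(5,-5)=1 g(5,-3)=4 g(5,-1)=5
t=6: g(6,-6)=1 g(6,-4)=5 g(6,-2)=9 g(6,0)=5
t=7: g(7,-7)=1 g(7,-5)=6 g(7,-3)=14 g(7,-1)=14
t=8: g(8,-8)=1 g(8,-6)=7 g(8,-4)=20 g(8,-2)=28 g(8,0)=14
t=9: g(9,-9)=1 g(9,-7)=8 g(9,-5)=27 g(9,-3)=48 g(9,-1)=42
t=10: g(10,-10)=1 g(10,-8)=9 g(10,-6)=35 g(10,-4)=75 g(10,-2)=90 g(10,0)=42
t=11: g(11,-11)=1 g(11,-9)=10 g(11,-7)=44 g(11,-5)=110 g(11,-3)=165 g(11,-1)=132
t=12: g(12,-12)=1 g(12,-10)=11 g(12,-8)=54 g(12,-6)=154 g(12,-4)=275 g(12,-2)=297 g(12,0)=132
t=13: g(13,-13)=1 g(13,-11)=12 g(13,-9)=65 g(13,-7)=208 g(13,-5)=429 g(13,-3)=572 g(13,-1)=429
t=14: g(14,-14)=1 g(14,-12)=13 g(14,-10)=77 g(14,-8)=273 g(14,-6)=637 g(14,-4)=1001 g(14,-2)=1001 g(14,0)=429
t=15: g(15,-15)=1 g(15,-13)=14 g(15,-11)=90 g(15,-9)=350 g(15,-7)=910 g(15,-5)=1638 g(15,-3)=2002 g(15,-1)=1430
t=16: g(16,-16)=1 g(16,-14)=15 g(16,-12)=104 g(16,-10)=440 g(16,-8)=1260 g(16,-6)=2548 g(16,-4)=3640 g(16,-2)=3432 g(16,0)=1430
t=17: g(17,-17)=1 g(17,-15)=16 g(17,-13)=119 g(17,-11)=544 g(17,-9)=1700 g(17,-7)=3808 g(17,-5)=6188 g(17,-3)=7072 g(17,-1)=4862
t=18: g(18,-18)=1 g(18,-16)=17 g(18,-14)=135 g(18,-12)=663 g(18,-10)=2244 g(18,-8)=5508 g(18,-6)=9996 g(18,-4)=13260 g(18,-2)=11934 g(18,0)=4862
t=19: g(19,-19)=1 g(19,-17)=18 g(19,-15)=152 g(19,-13)=798 g(19,-11)=2907 g(19,-9)=7752 g(19,-7)=15504 g(19,-5)=23256 g(19,-3)=25194 g(19,-1)=16796
t=20: g(20,-20)=1 g(20,-18)=19 g(20,-16)=170 g(20,-14)=950 g(20,-12)=3705 g(20,-10)=10659 g(20,-8)=23256 g(20,-6)=38760 g(20,-4)=48450 g(20,-2)=41990 g(20,0)=16796
t=21: g(21,-21)=1 g(21,-19)=20 g(21,-17)=189 g(21,-15)=1120 g(21,-13)=4655 g(21,-11)=14364 g(21,-9)=33915 g(21,-7)=62016 g(21,-5)=87210 g(21,-3)=90440 g(21,-1)=58786
t=22: g(22,-22)=1 g(22,-20)=21 g(22,-18)=209 g(22,-16)=1309 g(22,-14)=5775 g(22,-12)=19019 g(22,-10)=48279 g(22,-8)=95931 g(22,-6)=149226 g(22,-4)=177650 g(22,-2)=149226 g(22,0)=58786
t=23: g(23,-23)=1 g(23,-21)=22 g(23,-19)=230 g(23,-17)=1518 g(23,-15)=7084 g(23,-13)=24794 g(23,-11)=67298 g(23,-9)=144210 g(23,-7)=245157 g(23,-5)=326876 g(23,-3)=326876 g(23,-1)=208012
t=24: g(24,-24)=1 g(24,-22)=23 g(24,-20)=252 g(24,-18)=1748 g(24,-16)=8602 g(24,-14)=31878 g(24,-12)=92092 g(24,-10)=211508 g(24,-8)=389367 g(24,-6)=572033 g(24,-4)=653752 g(24,-2)=534888 g(24,0)=208012
t=25: g(25,-25)=1 g(25,-23)=24 g(25,-21)=275 g(25,-19)=2000 g(25,-17)=10350 g(25,-15)=40480 g(25,-13)=123970 g(25,-11)=303600 g(25,-9)=600875 g(25,-7)=961400 g(25,-5)=1225785 g(25,-3)=1188640 g(25,-1)=742900
t=26: g(26,-26)=1 g(26,-24)=25 g(26,-22)=299 g(26,-20)=2275 g(26,-18)=12350 g(26,-16)=50830 g(26,-14)=164450 g(26,-12)=427570 g(26,-10)=904475 g(26,-8)=1562275 g(26,-6)=2187185 g(26,-4)=2414425 g(26,-2)=1931540 g(26,0)=742900
t=27: g(27,-27)=1 g(27,-25)=26 g(27,-23)=324 g(27,-21)=2574 g(27,-19)=14625 g(27,-17)=63180 g(27,-15)=215280 g(27,-13)=592020 g(27,-11)=1332045 g(27,-9)=2466750 g(27,-7)=3749460 g(27,-5)=4601610 g(27,-3)=4345965 g(27,-1)=2674440
t=28: g(28,-28)=1 g(28,-26)=27 g(28,-24)=350 g(28,-22)=2898 g(28,-20)=17199 g(28,-18)=77805 g(28,-16)=278460 g(28,-14)=807300 g(28,-12)=1924065 g(28,-10)=3798795 g(28,-8)=6216210 g(28,-6)=8351070 g(28,-4)=8947575 g(28,-2)=7020405 g(28,0)=2674440
Paths never hitting 1: Σ_s g(28,s) = 40116600
Paths hitting 1: 2^28 - 40116600 = 228318856
P = 228318856/268435456 = 28539857/33554432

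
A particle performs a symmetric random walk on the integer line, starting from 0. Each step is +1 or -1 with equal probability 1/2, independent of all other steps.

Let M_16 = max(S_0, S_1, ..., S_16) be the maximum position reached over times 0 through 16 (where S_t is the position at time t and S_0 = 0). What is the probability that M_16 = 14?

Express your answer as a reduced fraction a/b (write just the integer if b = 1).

Let M_16 = max(S_0,...,S_16). Use the reflection principle: for j ≥ 1, #{paths with M_16 ≥ j} = #{S_16 ≥ j} + #{S_16 ≥ j+1}.
By reflection, #{M_16 ≥ 14} = #{S_16 ≥ 14} + #{S_16 ≥ 15} = 17 + 1 = 18.
#{M_16 ≥ 15} = #{S_16 ≥ 15} + #{S_16 ≥ 16} = 1 + 1 = 2.
#{M_16 = 14} = 18 - 2 = 16.
P(M_16 = 14) = 16/65536 = 1/4096

Answer: 1/4096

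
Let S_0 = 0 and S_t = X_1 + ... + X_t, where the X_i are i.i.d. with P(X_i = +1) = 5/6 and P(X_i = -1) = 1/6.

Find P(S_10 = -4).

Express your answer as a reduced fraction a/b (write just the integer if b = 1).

To reach position -4 after 10 steps: need 3 steps of +1 and 7 steps of -1.
Number of such sequences: C(10,3) = 120
Each has probability (5/6)^3 · (1/6)^7 = 125/60466176
P = 120 · 125/60466176 = 625/2519424

Answer: 625/2519424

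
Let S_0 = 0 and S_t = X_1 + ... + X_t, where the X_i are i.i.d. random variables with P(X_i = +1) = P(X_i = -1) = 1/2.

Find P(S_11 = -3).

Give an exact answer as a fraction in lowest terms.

Answer: 165/1024

Derivation:
To reach position -3 after 11 steps: need 4 steps of +1 and 7 of -1.
Favorable paths: C(11,4) = 330
Total paths: 2^11 = 2048
P = 330/2048 = 165/1024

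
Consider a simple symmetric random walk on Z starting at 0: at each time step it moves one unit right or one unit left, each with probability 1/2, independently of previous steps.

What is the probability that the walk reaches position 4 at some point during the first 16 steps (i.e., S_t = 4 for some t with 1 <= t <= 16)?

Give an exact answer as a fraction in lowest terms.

Count via complement. Let g(t,s) = #length-t paths at position s with S_1..S_t all ≠ 4.
g(t,s) = g(t-1,s-1) + g(t-1,s+1) for s ≠ 4; g(t,4) = 0.
t=0: g(0,0)=1
t=1: g(1,-1)=1 g(1,1)=1
t=2: g(2,-2)=1 g(2,0)=2 g(2,2)=1
t=3: g(3,-3)=1 g(3,-1)=3 g(3,1)=3 g(3,3)=1
t=4: g(4,-4)=1 g(4,-2)=4 g(4,0)=6 g(4,2)=4
t=5: g(5,-5)=1 g(5,-3)=5 g(5,-1)=10 g(5,1)=10 g(5,3)=4
t=6: g(6,-6)=1 g(6,-4)=6 g(6,-2)=15 g(6,0)=20 g(6,2)=14
t=7: g(7,-7)=1 g(7,-5)=7 g(7,-3)=21 g(7,-1)=35 g(7,1)=34 g(7,3)=14
t=8: g(8,-8)=1 g(8,-6)=8 g(8,-4)=28 g(8,-2)=56 g(8,0)=69 g(8,2)=48
t=9: g(9,-9)=1 g(9,-7)=9 g(9,-5)=36 g(9,-3)=84 g(9,-1)=125 g(9,1)=117 g(9,3)=48
t=10: g(10,-10)=1 g(10,-8)=10 g(10,-6)=45 g(10,-4)=120 g(10,-2)=209 g(10,0)=242 g(10,2)=165
t=11: g(11,-11)=1 g(11,-9)=11 g(11,-7)=55 g(11,-5)=165 g(11,-3)=329 g(11,-1)=451 g(11,1)=407 g(11,3)=165
t=12: g(12,-12)=1 g(12,-10)=12 g(12,-8)=66 g(12,-6)=220 g(12,-4)=494 g(12,-2)=780 g(12,0)=858 g(12,2)=572
t=13: g(13,-13)=1 g(13,-11)=13 g(13,-9)=78 g(13,-7)=286 g(13,-5)=714 g(13,-3)=1274 g(13,-1)=1638 g(13,1)=1430 g(13,3)=572
t=14: g(14,-14)=1 g(14,-12)=14 g(14,-10)=91 g(14,-8)=364 g(14,-6)=1000 g(14,-4)=1988 g(14,-2)=2912 g(14,0)=3068 g(14,2)=2002
t=15: g(15,-15)=1 g(15,-13)=15 g(15,-11)=105 g(15,-9)=455 g(15,-7)=1364 g(15,-5)=2988 g(15,-3)=4900 g(15,-1)=5980 g(15,1)=5070 g(15,3)=2002
t=16: g(16,-16)=1 g(16,-14)=16 g(16,-12)=120 g(16,-10)=560 g(16,-8)=1819 g(16,-6)=4352 g(16,-4)=7888 g(16,-2)=10880 g(16,0)=11050 g(16,2)=7072
Paths never hitting 4: Σ_s g(16,s) = 43758
Paths hitting 4: 2^16 - 43758 = 21778
P = 21778/65536 = 10889/32768

Answer: 10889/32768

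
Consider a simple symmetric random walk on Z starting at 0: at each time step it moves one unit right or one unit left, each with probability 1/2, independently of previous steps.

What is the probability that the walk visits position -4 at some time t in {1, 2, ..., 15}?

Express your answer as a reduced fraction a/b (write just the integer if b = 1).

Answer: 309/1024

Derivation:
Count via complement. Let g(t,s) = #length-t paths at position s with S_1..S_t all ≠ -4.
g(t,s) = g(t-1,s-1) + g(t-1,s+1) for s ≠ -4; g(t,-4) = 0.
t=0: g(0,0)=1
t=1: g(1,-1)=1 g(1,1)=1
t=2: g(2,-2)=1 g(2,0)=2 g(2,2)=1
t=3: g(3,-3)=1 g(3,-1)=3 g(3,1)=3 g(3,3)=1
t=4: g(4,-2)=4 g(4,0)=6 g(4,2)=4 g(4,4)=1
t=5: g(5,-3)=4 g(5,-1)=10 g(5,1)=10 g(5,3)=5 g(5,5)=1
t=6: g(6,-2)=14 g(6,0)=20 g(6,2)=15 g(6,4)=6 g(6,6)=1
t=7: g(7,-3)=14 g(7,-1)=34 g(7,1)=35 g(7,3)=21 g(7,5)=7 g(7,7)=1
t=8: g(8,-2)=48 g(8,0)=69 g(8,2)=56 g(8,4)=28 g(8,6)=8 g(8,8)=1
t=9: g(9,-3)=48 g(9,-1)=117 g(9,1)=125 g(9,3)=84 g(9,5)=36 g(9,7)=9 g(9,9)=1
t=10: g(10,-2)=165 g(10,0)=242 g(10,2)=209 g(10,4)=120 g(10,6)=45 g(10,8)=10 g(10,10)=1
t=11: g(11,-3)=165 g(11,-1)=407 g(11,1)=451 g(11,3)=329 g(11,5)=165 g(11,7)=55 g(11,9)=11 g(11,11)=1
t=12: g(12,-2)=572 g(12,0)=858 g(12,2)=780 g(12,4)=494 g(12,6)=220 g(12,8)=66 g(12,10)=12 g(12,12)=1
t=13: g(13,-3)=572 g(13,-1)=1430 g(13,1)=1638 g(13,3)=1274 g(13,5)=714 g(13,7)=286 g(13,9)=78 g(13,11)=13 g(13,13)=1
t=14: g(14,-2)=2002 g(14,0)=3068 g(14,2)=2912 g(14,4)=1988 g(14,6)=1000 g(14,8)=364 g(14,10)=91 g(14,12)=14 g(14,14)=1
t=15: g(15,-3)=2002 g(15,-1)=5070 g(15,1)=5980 g(15,3)=4900 g(15,5)=2988 g(15,7)=1364 g(15,9)=455 g(15,11)=105 g(15,13)=15 g(15,15)=1
Paths never hitting -4: Σ_s g(15,s) = 22880
Paths hitting -4: 2^15 - 22880 = 9888
P = 9888/32768 = 309/1024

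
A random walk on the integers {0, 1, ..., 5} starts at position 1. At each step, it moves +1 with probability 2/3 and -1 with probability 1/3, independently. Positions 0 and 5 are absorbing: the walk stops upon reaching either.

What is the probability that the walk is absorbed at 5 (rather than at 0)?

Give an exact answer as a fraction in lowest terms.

Biased walk: p = 2/3, q = 1/3, r = q/p = 1/2
Gambler's ruin: P(hit 5 before 0 | start at 1) = (1 - r^a)/(1 - r^N)
r^1 = 1/2; r^5 = 1/32
P = (1 - 1/2) / (1 - 1/32) = 1/2 / 31/32 = 16/31

Answer: 16/31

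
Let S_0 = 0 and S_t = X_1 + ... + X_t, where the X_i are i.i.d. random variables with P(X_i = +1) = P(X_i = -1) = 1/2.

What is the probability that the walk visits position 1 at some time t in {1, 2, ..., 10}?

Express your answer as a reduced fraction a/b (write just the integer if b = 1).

Answer: 193/256

Derivation:
Count via complement. Let g(t,s) = #length-t paths at position s with S_1..S_t all ≠ 1.
g(t,s) = g(t-1,s-1) + g(t-1,s+1) for s ≠ 1; g(t,1) = 0.
t=0: g(0,0)=1
t=1: g(1,-1)=1
t=2: g(2,-2)=1 g(2,0)=1
t=3: g(3,-3)=1 g(3,-1)=2
t=4: g(4,-4)=1 g(4,-2)=3 g(4,0)=2
t=5: g(5,-5)=1 g(5,-3)=4 g(5,-1)=5
t=6: g(6,-6)=1 g(6,-4)=5 g(6,-2)=9 g(6,0)=5
t=7: g(7,-7)=1 g(7,-5)=6 g(7,-3)=14 g(7,-1)=14
t=8: g(8,-8)=1 g(8,-6)=7 g(8,-4)=20 g(8,-2)=28 g(8,0)=14
t=9: g(9,-9)=1 g(9,-7)=8 g(9,-5)=27 g(9,-3)=48 g(9,-1)=42
t=10: g(10,-10)=1 g(10,-8)=9 g(10,-6)=35 g(10,-4)=75 g(10,-2)=90 g(10,0)=42
Paths never hitting 1: Σ_s g(10,s) = 252
Paths hitting 1: 2^10 - 252 = 772
P = 772/1024 = 193/256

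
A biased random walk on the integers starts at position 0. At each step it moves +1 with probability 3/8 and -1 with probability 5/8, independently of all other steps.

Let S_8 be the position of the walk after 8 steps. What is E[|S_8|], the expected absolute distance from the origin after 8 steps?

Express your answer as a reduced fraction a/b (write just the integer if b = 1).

S_8 takes values m ≡ 0 (mod 2) with |m| ≤ 8; P(S_8=m) = C(8,(8+m)/2) · (3/8)^((8+m)/2) · (5/8)^((8-m)/2).
Distribution: P(S=-8)=390625/16777216, P(S=-6)=234375/2097152, P(S=-4)=984375/4194304, P(S=-2)=590625/2097152, P(S=0)=1771875/8388608, P(S=2)=212625/2097152, P(S=4)=127575/4194304, P(S=6)=10935/2097152, P(S=8)=6561/16777216
E[|S_8|] = Σ_m |m|·P(S_8=m) = 2849723/1048576

Answer: 2849723/1048576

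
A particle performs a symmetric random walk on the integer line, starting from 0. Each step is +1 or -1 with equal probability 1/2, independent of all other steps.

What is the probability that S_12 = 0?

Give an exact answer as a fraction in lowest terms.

Answer: 231/1024

Derivation:
To return to 0 after 12 steps: need exactly 6 steps of +1 and 6 of -1.
Favorable paths: C(12,6) = 924
Total paths: 2^12 = 4096
P = 924/4096 = 231/1024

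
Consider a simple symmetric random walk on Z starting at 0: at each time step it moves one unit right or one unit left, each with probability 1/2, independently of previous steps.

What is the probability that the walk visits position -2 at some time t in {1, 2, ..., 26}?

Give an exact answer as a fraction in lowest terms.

Count via complement. Let g(t,s) = #length-t paths at position s with S_1..S_t all ≠ -2.
g(t,s) = g(t-1,s-1) + g(t-1,s+1) for s ≠ -2; g(t,-2) = 0.
t=0: g(0,0)=1
t=1: g(1,-1)=1 g(1,1)=1
t=2: g(2,0)=2 g(2,2)=1
t=3: g(3,-1)=2 g(3,1)=3 g(3,3)=1
t=4: g(4,0)=5 g(4,2)=4 g(4,4)=1
t=5: g(5,-1)=5 g(5,1)=9 g(5,3)=5 g(5,5)=1
t=6: g(6,0)=14 g(6,2)=14 g(6,4)=6 g(6,6)=1
t=7: g(7,-1)=14 g(7,1)=28 g(7,3)=20 g(7,5)=7 g(7,7)=1
t=8: g(8,0)=42 g(8,2)=48 g(8,4)=27 g(8,6)=8 g(8,8)=1
t=9: g(9,-1)=42 g(9,1)=90 g(9,3)=75 g(9,5)=35 g(9,7)=9 g(9,9)=1
t=10: g(10,0)=132 g(10,2)=165 g(10,4)=110 g(10,6)=44 g(10,8)=10 g(10,10)=1
t=11: g(11,-1)=132 g(11,1)=297 g(11,3)=275 g(11,5)=154 g(11,7)=54 g(11,9)=11 g(11,11)=1
t=12: g(12,0)=429 g(12,2)=572 g(12,4)=429 g(12,6)=208 g(12,8)=65 g(12,10)=12 g(12,12)=1
t=13: g(13,-1)=429 g(13,1)=1001 g(13,3)=1001 g(13,5)=637 g(13,7)=273 g(13,9)=77 g(13,11)=13 g(13,13)=1
t=14: g(14,0)=1430 g(14,2)=2002 g(14,4)=1638 g(14,6)=910 g(14,8)=350 g(14,10)=90 g(14,12)=14 g(14,14)=1
t=15: g(15,-1)=1430 g(15,1)=3432 g(15,3)=3640 g(15,5)=2548 g(15,7)=1260 g(15,9)=440 g(15,11)=104 g(15,13)=15 g(15,15)=1
t=16: g(16,0)=4862 g(16,2)=7072 g(16,4)=6188 g(16,6)=3808 g(16,8)=1700 g(16,10)=544 g(16,12)=119 g(16,14)=16 g(16,16)=1
t=17: g(17,-1)=4862 g(17,1)=11934 g(17,3)=13260 g(17,5)=9996 g(17,7)=5508 g(17,9)=2244 g(17,11)=663 g(17,13)=135 g(17,15)=17 g(17,17)=1
t=18: g(18,0)=16796 g(18,2)=25194 g(18,4)=23256 g(18,6)=15504 g(18,8)=7752 g(18,10)=2907 g(18,12)=798 g(18,14)=152 g(18,16)=18 g(18,18)=1
t=19: g(19,-1)=16796 g(19,1)=41990 g(19,3)=48450 g(19,5)=38760 g(19,7)=23256 g(19,9)=10659 g(19,11)=3705 g(19,13)=950 g(19,15)=170 g(19,17)=19 g(19,19)=1
t=20: g(20,0)=58786 g(20,2)=90440 g(20,4)=87210 g(20,6)=62016 g(20,8)=33915 g(20,10)=14364 g(20,12)=4655 g(20,14)=1120 g(20,16)=189 g(20,18)=20 g(20,20)=1
t=21: g(21,-1)=58786 g(21,1)=149226 g(21,3)=177650 g(21,5)=149226 g(21,7)=95931 g(21,9)=48279 g(21,11)=19019 g(21,13)=5775 g(21,15)=1309 g(21,17)=209 g(21,19)=21 g(21,21)=1
t=22: g(22,0)=208012 g(22,2)=326876 g(22,4)=326876 g(22,6)=245157 g(22,8)=144210 g(22,10)=67298 g(22,12)=24794 g(22,14)=7084 g(22,16)=1518 g(22,18)=230 g(22,20)=22 g(22,22)=1
t=23: g(23,-1)=208012 g(23,1)=534888 g(23,3)=653752 g(23,5)=572033 g(23,7)=389367 g(23,9)=211508 g(23,11)=92092 g(23,13)=31878 g(23,15)=8602 g(23,17)=1748 g(23,19)=252 g(23,21)=23 g(23,23)=1
t=24: g(24,0)=742900 g(24,2)=1188640 g(24,4)=1225785 g(24,6)=961400 g(24,8)=600875 g(24,10)=303600 g(24,12)=123970 g(24,14)=40480 g(24,16)=10350 g(24,18)=2000 g(24,20)=275 g(24,22)=24 g(24,24)=1
t=25: g(25,-1)=742900 g(25,1)=1931540 g(25,3)=2414425 g(25,5)=2187185 g(25,7)=1562275 g(25,9)=904475 g(25,11)=427570 g(25,13)=164450 g(25,15)=50830 g(25,17)=12350 g(25,19)=2275 g(25,21)=299 g(25,23)=25 g(25,25)=1
t=26: g(26,0)=2674440 g(26,2)=4345965 g(26,4)=4601610 g(26,6)=3749460 g(26,8)=2466750 g(26,10)=1332045 g(26,12)=592020 g(26,14)=215280 g(26,16)=63180 g(26,18)=14625 g(26,20)=2574 g(26,22)=324 g(26,24)=26 g(26,26)=1
Paths never hitting -2: Σ_s g(26,s) = 20058300
Paths hitting -2: 2^26 - 20058300 = 47050564
P = 47050564/67108864 = 11762641/16777216

Answer: 11762641/16777216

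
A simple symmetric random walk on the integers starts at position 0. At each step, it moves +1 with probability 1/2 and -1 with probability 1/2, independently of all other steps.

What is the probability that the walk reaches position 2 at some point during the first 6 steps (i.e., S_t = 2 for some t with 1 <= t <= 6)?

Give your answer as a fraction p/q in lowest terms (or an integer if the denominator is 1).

Count via complement. Let g(t,s) = #length-t paths at position s with S_1..S_t all ≠ 2.
g(t,s) = g(t-1,s-1) + g(t-1,s+1) for s ≠ 2; g(t,2) = 0.
t=0: g(0,0)=1
t=1: g(1,-1)=1 g(1,1)=1
t=2: g(2,-2)=1 g(2,0)=2
t=3: g(3,-3)=1 g(3,-1)=3 g(3,1)=2
t=4: g(4,-4)=1 g(4,-2)=4 g(4,0)=5
t=5: g(5,-5)=1 g(5,-3)=5 g(5,-1)=9 g(5,1)=5
t=6: g(6,-6)=1 g(6,-4)=6 g(6,-2)=14 g(6,0)=14
Paths never hitting 2: Σ_s g(6,s) = 35
Paths hitting 2: 2^6 - 35 = 29
P = 29/64 = 29/64

Answer: 29/64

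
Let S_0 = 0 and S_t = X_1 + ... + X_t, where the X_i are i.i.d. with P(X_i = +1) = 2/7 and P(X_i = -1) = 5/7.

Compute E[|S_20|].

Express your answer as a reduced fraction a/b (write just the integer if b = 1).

Answer: 689024681455736420/79792266297612001

Derivation:
S_20 takes values m ≡ 0 (mod 2) with |m| ≤ 20; P(S_20=m) = C(20,(20+m)/2) · (2/7)^((20+m)/2) · (5/7)^((20-m)/2).
Distribution: P(S=-20)=95367431640625/79792266297612001, P(S=-18)=762939453125000/79792266297612001, P(S=-16)=2899169921875000/79792266297612001, P(S=-14)=6958007812500000/79792266297612001, P(S=-12)=11828613281250000/79792266297612001, P(S=-10)=15140625000000000/79792266297612001, P(S=-8)=15140625000000000/79792266297612001, P(S=-6)=12112500000000000/79792266297612001, P(S=-4)=7873125000000000/79792266297612001, P(S=-2)=4199000000000000/79792266297612001, P(S=0)=1847560000000000/79792266297612001, P(S=2)=671840000000000/79792266297612001, P(S=4)=201552000000000/79792266297612001, P(S=6)=49612800000000/79792266297612001, P(S=8)=9922560000000/79792266297612001, P(S=10)=1587609600000/79792266297612001, P(S=12)=198451200000/79792266297612001, P(S=14)=18677760000/79792266297612001, P(S=16)=1245184000/79792266297612001, P(S=18)=52428800/79792266297612001, P(S=20)=1048576/79792266297612001
E[|S_20|] = Σ_m |m|·P(S_20=m) = 689024681455736420/79792266297612001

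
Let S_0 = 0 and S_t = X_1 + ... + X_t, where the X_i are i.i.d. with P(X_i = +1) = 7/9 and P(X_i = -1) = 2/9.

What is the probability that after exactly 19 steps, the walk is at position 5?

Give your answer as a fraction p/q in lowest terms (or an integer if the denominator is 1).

Answer: 29757217257983488/450283905890997363

Derivation:
To reach position 5 after 19 steps: need 12 steps of +1 and 7 steps of -1.
Number of such sequences: C(19,12) = 50388
Each has probability (7/9)^12 · (2/9)^7 = 1771684761728/1350851717672992089
P = 50388 · 1771684761728/1350851717672992089 = 29757217257983488/450283905890997363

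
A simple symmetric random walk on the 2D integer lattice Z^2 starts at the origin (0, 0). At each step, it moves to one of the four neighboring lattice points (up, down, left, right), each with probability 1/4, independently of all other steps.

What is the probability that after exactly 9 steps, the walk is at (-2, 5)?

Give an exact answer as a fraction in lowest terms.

Let h be the number of horizontal steps (so 9-h are vertical). To end at (-2,5) need (h-2)/2 right-steps and ((9-h)+5)/2 up-steps.
Sum over h with 2 ≤ h ≤ 4, h ≡ 0 (mod 2), 9-h ≡ 1 (mod 2):
h=2: C(9,2)·C(2,0)·C(7,6) = 36·1·7 = 252
h=4: C(9,4)·C(4,1)·C(5,5) = 126·4·1 = 504
Total favorable: 756
Total paths: 4^9 = 262144
P = 756/262144 = 189/65536

Answer: 189/65536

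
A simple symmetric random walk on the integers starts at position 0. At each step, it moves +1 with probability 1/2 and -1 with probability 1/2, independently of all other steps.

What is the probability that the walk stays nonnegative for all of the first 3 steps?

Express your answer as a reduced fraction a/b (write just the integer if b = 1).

Let f(t,s) = #length-t paths at position s with S_1..S_t all ≥ 0.
f(t,s) = f(t-1,s-1) + f(t-1,s+1) for s ≥ 0; f(t,s) = 0 for s < 0.
t=0: f(0,0)=1
t=1: f(1,1)=1
t=2: f(2,0)=1 f(2,2)=1
t=3: f(3,1)=2 f(3,3)=1
Σ_s f(3,s) = 3
P = 3/8 = 3/8

Answer: 3/8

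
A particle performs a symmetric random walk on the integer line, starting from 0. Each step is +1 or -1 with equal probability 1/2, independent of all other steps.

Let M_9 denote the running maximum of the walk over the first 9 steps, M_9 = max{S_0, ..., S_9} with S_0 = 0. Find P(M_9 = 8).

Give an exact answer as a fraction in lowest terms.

Let M_9 = max(S_0,...,S_9). Use the reflection principle: for j ≥ 1, #{paths with M_9 ≥ j} = #{S_9 ≥ j} + #{S_9 ≥ j+1}.
By reflection, #{M_9 ≥ 8} = #{S_9 ≥ 8} + #{S_9 ≥ 9} = 1 + 1 = 2.
#{M_9 ≥ 9} = #{S_9 ≥ 9} + #{S_9 ≥ 10} = 1 + 0 = 1.
#{M_9 = 8} = 2 - 1 = 1.
P(M_9 = 8) = 1/512 = 1/512

Answer: 1/512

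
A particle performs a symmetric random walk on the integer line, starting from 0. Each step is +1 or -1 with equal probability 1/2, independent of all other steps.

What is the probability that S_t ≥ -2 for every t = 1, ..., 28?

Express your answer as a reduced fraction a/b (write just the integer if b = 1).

Answer: 14375115/33554432

Derivation:
Let f(t,s) = #length-t paths at position s with S_1..S_t all ≥ -2.
f(t,s) = f(t-1,s-1) + f(t-1,s+1) for s ≥ -2; f(t,s) = 0 for s < -2.
t=0: f(0,0)=1
t=1: f(1,-1)=1 f(1,1)=1
t=2: f(2,-2)=1 f(2,0)=2 f(2,2)=1
t=3: f(3,-1)=3 f(3,1)=3 f(3,3)=1
t=4: f(4,-2)=3 f(4,0)=6 f(4,2)=4 f(4,4)=1
t=5: f(5,-1)=9 f(5,1)=10 f(5,3)=5 f(5,5)=1
t=6: f(6,-2)=9 f(6,0)=19 f(6,2)=15 f(6,4)=6 f(6,6)=1
t=7: f(7,-1)=28 f(7,1)=34 f(7,3)=21 f(7,5)=7 f(7,7)=1
t=8: f(8,-2)=28 f(8,0)=62 f(8,2)=55 f(8,4)=28 f(8,6)=8 f(8,8)=1
t=9: f(9,-1)=90 f(9,1)=117 f(9,3)=83 f(9,5)=36 f(9,7)=9 f(9,9)=1
t=10: f(10,-2)=90 f(10,0)=207 f(10,2)=200 f(10,4)=119 f(10,6)=45 f(10,8)=10 f(10,10)=1
t=11: f(11,-1)=297 f(11,1)=407 f(11,3)=319 f(11,5)=164 f(11,7)=55 f(11,9)=11 f(11,11)=1
t=12: f(12,-2)=297 f(12,0)=704 f(12,2)=726 f(12,4)=483 f(12,6)=219 f(12,8)=66 f(12,10)=12 f(12,12)=1
t=13: f(13,-1)=1001 f(13,1)=1430 f(13,3)=1209 f(13,5)=702 f(13,7)=285 f(13,9)=78 f(13,11)=13 f(13,13)=1
t=14: f(14,-2)=1001 f(14,0)=2431 f(14,2)=2639 f(14,4)=1911 f(14,6)=987 f(14,8)=363 f(14,10)=91 f(14,12)=14 f(14,14)=1
t=15: f(15,-1)=3432 f(15,1)=5070 f(15,3)=4550 f(15,5)=2898 f(15,7)=1350 f(15,9)=454 f(15,11)=105 f(15,13)=15 f(15,15)=1
t=16: f(16,-2)=3432 f(16,0)=8502 f(16,2)=9620 f(16,4)=7448 f(16,6)=4248 f(16,8)=1804 f(16,10)=559 f(16,12)=120 f(16,14)=16 f(16,16)=1
t=17: f(17,-1)=11934 f(17,1)=18122 f(17,3)=17068 f(17,5)=11696 f(17,7)=6052 f(17,9)=2363 f(17,11)=679 f(17,13)=136 f(17,15)=17 f(17,17)=1
t=18: f(18,-2)=11934 f(18,0)=30056 f(18,2)=35190 f(18,4)=28764 f(18,6)=17748 f(18,8)=8415 f(18,10)=3042 f(18,12)=815 f(18,14)=153 f(18,16)=18 f(18,18)=1
t=19: f(19,-1)=41990 f(19,1)=65246 f(19,3)=63954 f(19,5)=46512 f(19,7)=26163 f(19,9)=11457 f(19,11)=3857 f(19,13)=968 f(19,15)=171 f(19,17)=19 f(19,19)=1
t=20: f(20,-2)=41990 f(20,0)=107236 f(20,2)=129200 f(20,4)=110466 f(20,6)=72675 f(20,8)=37620 f(20,10)=15314 f(20,12)=4825 f(20,14)=1139 f(20,16)=190 f(20,18)=20 f(20,20)=1
t=21: f(21,-1)=149226 f(21,1)=236436 f(21,3)=239666 f(21,5)=183141 f(21,7)=110295 f(21,9)=52934 f(21,11)=20139 f(21,13)=5964 f(21,15)=1329 f(21,17)=210 f(21,19)=21 f(21,21)=1
t=22: f(22,-2)=149226 f(22,0)=385662 f(22,2)=476102 f(22,4)=422807 f(22,6)=293436 f(22,8)=163229 f(22,10)=73073 f(22,12)=26103 f(22,14)=7293 f(22,16)=1539 f(22,18)=231 f(22,20)=22 f(22,22)=1
t=23: f(23,-1)=534888 f(23,1)=861764 f(23,3)=898909 f(23,5)=716243 f(23,7)=456665 f(23,9)=236302 f(23,11)=99176 f(23,13)=33396 f(23,15)=8832 f(23,17)=1770 f(23,19)=253 f(23,21)=23 f(23,23)=1
t=24: f(24,-2)=534888 f(24,0)=1396652 f(24,2)=1760673 f(24,4)=1615152 f(24,6)=1172908 f(24,8)=692967 f(24,10)=335478 f(24,12)=132572 f(24,14)=42228 f(24,16)=10602 f(24,18)=2023 f(24,20)=276 f(24,22)=24 f(24,24)=1
t=25: f(25,-1)=1931540 f(25,1)=3157325 f(25,3)=3375825 f(25,5)=2788060 f(25,7)=1865875 f(25,9)=1028445 f(25,11)=468050 f(25,13)=174800 f(25,15)=52830 f(25,17)=12625 f(25,19)=2299 f(25,21)=300 f(25,23)=25 f(25,25)=1
t=26: f(26,-2)=1931540 f(26,0)=5088865 f(26,2)=6533150 f(26,4)=6163885 f(26,6)=4653935 f(26,8)=2894320 f(26,10)=1496495 f(26,12)=642850 f(26,14)=227630 f(26,16)=65455 f(26,18)=14924 f(26,20)=2599 f(26,22)=325 f(26,24)=26 f(26,26)=1
t=27: f(27,-1)=7020405 f(27,1)=11622015 f(27,3)=12697035 f(27,5)=10817820 f(27,7)=7548255 f(27,9)=4390815 f(27,11)=2139345 f(27,13)=870480 f(27,15)=293085 f(27,17)=80379 f(27,19)=17523 f(27,21)=2924 f(27,23)=351 f(27,25)=27 f(27,27)=1
t=28: f(28,-2)=7020405 f(28,0)=18642420 f(28,2)=24319050 f(28,4)=23514855 f(28,6)=18366075 f(28,8)=11939070 f(28,10)=6530160 f(28,12)=3009825 f(28,14)=1163565 f(28,16)=373464 f(28,18)=97902 f(28,20)=20447 f(28,22)=3275 f(28,24)=378 f(28,26)=28 f(28,28)=1
Σ_s f(28,s) = 115000920
P = 115000920/268435456 = 14375115/33554432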